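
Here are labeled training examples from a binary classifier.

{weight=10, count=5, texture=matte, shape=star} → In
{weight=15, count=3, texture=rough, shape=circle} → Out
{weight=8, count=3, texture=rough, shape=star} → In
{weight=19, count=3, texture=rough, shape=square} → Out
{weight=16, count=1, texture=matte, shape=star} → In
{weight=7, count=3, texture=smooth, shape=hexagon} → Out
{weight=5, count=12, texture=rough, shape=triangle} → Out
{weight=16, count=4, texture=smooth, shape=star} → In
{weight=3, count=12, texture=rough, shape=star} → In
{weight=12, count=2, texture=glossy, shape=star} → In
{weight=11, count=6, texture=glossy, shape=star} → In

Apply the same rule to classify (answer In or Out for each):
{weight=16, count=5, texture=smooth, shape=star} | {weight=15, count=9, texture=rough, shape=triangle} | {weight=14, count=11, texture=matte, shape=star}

In, Out, In

All 'In' examples share one property — shape is star — and every 'Out' example lacks it.
{weight=16, count=5, texture=smooth, shape=star} — shape is star, hence In. {weight=15, count=9, texture=rough, shape=triangle} — shape is triangle, hence Out. {weight=14, count=11, texture=matte, shape=star} — shape is star, hence In.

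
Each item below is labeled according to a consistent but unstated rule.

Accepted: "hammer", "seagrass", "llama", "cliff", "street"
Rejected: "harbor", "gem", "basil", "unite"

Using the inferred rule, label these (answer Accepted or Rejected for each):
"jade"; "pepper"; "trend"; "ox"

Rejected, Accepted, Rejected, Rejected

The classifier is using: has a double letter.
"jade" → no doubled letter → Rejected.
"pepper" → 'pp' doubled → Accepted.
"trend" → no doubled letter → Rejected.
"ox" → no doubled letter → Rejected.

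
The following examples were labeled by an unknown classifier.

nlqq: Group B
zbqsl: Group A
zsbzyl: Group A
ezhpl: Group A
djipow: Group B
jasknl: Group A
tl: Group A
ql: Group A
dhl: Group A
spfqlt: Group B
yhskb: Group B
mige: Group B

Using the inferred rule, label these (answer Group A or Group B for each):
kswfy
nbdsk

Group B, Group B

All 'Group A' examples share one property — ends with 'l' — and every 'Group B' example lacks it.
kswfy: ends with 'y' — doesn't qualify, so Group B. nbdsk: ends with 'k' — doesn't qualify, so Group B.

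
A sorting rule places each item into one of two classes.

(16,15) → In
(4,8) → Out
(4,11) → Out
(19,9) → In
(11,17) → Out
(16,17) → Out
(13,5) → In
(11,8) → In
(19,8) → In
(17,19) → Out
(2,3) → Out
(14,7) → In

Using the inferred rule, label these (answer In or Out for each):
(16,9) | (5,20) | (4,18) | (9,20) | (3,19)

A rule that fits every label: first > second — true of each 'In' example, false of each 'Out' one.
(16,9) → 16 > 9 → In. (5,20) → 5 < 20 → Out. (4,18) → 4 < 18 → Out. (9,20) → 9 < 20 → Out. (3,19) → 3 < 19 → Out.

In, Out, Out, Out, Out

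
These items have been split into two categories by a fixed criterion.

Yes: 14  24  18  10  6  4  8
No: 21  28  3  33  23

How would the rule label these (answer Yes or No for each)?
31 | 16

No, Yes

The classifier is using: even AND at most 24.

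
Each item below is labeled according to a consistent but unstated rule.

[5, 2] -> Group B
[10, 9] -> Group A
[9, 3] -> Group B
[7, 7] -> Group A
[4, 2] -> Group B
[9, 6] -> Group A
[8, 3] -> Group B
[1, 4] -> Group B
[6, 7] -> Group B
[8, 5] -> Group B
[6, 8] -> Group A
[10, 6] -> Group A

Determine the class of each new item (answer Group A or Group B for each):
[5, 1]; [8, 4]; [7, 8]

Group B, Group B, Group A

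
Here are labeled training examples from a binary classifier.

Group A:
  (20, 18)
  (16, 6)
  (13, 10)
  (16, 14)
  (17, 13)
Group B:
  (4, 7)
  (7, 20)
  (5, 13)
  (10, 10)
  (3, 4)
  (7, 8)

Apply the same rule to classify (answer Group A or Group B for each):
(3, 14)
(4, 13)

Group B, Group B

One predicate separates the groups cleanly: first > second.
(3, 14) — 3 < 14, hence Group B. (4, 13) — 4 < 13, hence Group B.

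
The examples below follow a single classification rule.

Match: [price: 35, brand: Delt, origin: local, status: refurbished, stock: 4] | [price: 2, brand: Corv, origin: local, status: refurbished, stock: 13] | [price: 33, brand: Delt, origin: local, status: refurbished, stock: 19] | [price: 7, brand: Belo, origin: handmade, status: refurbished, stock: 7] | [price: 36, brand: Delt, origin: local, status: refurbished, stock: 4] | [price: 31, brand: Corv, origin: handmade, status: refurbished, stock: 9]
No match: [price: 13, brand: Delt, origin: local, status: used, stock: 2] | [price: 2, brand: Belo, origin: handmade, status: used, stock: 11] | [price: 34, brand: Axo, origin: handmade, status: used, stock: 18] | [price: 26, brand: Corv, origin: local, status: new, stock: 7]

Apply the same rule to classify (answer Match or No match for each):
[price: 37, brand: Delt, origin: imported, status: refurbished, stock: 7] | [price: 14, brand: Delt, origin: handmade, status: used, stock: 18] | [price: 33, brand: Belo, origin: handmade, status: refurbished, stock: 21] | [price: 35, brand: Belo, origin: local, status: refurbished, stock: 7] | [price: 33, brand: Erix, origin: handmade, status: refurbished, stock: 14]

A rule that fits every label: status is refurbished — true of each 'Match' example, false of each 'No match' one.
[price: 37, brand: Delt, origin: imported, status: refurbished, stock: 7] — status is refurbished, hence Match. [price: 14, brand: Delt, origin: handmade, status: used, stock: 18] — status is used, hence No match. [price: 33, brand: Belo, origin: handmade, status: refurbished, stock: 21] — status is refurbished, hence Match. [price: 35, brand: Belo, origin: local, status: refurbished, stock: 7] — status is refurbished, hence Match. [price: 33, brand: Erix, origin: handmade, status: refurbished, stock: 14] — status is refurbished, hence Match.

Match, No match, Match, Match, Match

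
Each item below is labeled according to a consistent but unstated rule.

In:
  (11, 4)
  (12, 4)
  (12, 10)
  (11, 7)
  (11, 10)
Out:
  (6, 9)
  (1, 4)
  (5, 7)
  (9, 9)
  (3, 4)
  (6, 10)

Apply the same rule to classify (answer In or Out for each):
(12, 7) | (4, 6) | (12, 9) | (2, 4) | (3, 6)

In, Out, In, Out, Out

One predicate separates the groups cleanly: first > second.
(12, 7): 12 > 7, matches → In. (4, 6): 4 < 6, does not fit → Out. (12, 9): 12 > 9, matches → In. (2, 4): 2 < 4, does not fit → Out. (3, 6): 3 < 6, does not fit → Out.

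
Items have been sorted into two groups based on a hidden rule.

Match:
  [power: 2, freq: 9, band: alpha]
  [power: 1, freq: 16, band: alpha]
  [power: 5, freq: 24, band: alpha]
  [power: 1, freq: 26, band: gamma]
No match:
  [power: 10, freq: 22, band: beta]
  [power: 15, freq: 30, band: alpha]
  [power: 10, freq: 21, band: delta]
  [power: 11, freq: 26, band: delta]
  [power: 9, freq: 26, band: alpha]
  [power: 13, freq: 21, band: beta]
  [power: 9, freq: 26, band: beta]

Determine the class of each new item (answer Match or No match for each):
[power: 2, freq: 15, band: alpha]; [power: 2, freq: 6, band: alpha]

Match, Match

The common property of the 'Match' items is: power ≤ 5. No 'No match' item has it.
Match: [power: 2, freq: 15, band: alpha], since power = 2. Match: [power: 2, freq: 6, band: alpha], since power = 2.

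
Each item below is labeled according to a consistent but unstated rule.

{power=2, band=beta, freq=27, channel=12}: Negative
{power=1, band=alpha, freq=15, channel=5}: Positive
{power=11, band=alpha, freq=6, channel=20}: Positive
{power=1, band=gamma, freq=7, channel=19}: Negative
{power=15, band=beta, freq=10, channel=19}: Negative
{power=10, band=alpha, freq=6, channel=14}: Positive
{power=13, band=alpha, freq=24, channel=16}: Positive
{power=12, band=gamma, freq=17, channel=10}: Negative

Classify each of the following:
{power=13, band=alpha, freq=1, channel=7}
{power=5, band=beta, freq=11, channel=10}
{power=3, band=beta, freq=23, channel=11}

Positive, Negative, Negative

'Positive' ⟺ band is alpha.
Positive: {power=13, band=alpha, freq=1, channel=7}, since band is alpha. Negative: {power=5, band=beta, freq=11, channel=10}, since band is beta. Negative: {power=3, band=beta, freq=23, channel=11}, since band is beta.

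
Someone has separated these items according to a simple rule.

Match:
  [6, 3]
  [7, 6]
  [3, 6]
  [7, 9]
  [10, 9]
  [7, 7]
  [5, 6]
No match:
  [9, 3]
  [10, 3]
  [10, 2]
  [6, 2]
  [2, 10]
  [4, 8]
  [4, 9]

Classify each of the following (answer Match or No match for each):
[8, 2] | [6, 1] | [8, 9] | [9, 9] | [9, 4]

The pattern is that an item is 'Match' exactly when: |first − second| ≤ 3.
[8, 2] → |8−2| = 6 → No match. [6, 1] → |6−1| = 5 → No match. [8, 9] → |8−9| = 1 → Match. [9, 9] → |9−9| = 0 → Match. [9, 4] → |9−4| = 5 → No match.

No match, No match, Match, Match, No match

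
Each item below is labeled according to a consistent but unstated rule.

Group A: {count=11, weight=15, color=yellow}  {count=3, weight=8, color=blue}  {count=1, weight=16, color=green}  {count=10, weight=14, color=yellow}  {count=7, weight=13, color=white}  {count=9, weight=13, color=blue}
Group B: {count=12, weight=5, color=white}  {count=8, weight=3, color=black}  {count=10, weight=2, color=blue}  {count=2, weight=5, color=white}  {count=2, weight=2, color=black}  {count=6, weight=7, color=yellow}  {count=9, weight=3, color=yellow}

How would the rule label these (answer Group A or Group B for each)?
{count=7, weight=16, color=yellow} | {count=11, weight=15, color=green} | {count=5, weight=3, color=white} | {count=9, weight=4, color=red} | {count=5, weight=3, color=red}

Group A, Group A, Group B, Group B, Group B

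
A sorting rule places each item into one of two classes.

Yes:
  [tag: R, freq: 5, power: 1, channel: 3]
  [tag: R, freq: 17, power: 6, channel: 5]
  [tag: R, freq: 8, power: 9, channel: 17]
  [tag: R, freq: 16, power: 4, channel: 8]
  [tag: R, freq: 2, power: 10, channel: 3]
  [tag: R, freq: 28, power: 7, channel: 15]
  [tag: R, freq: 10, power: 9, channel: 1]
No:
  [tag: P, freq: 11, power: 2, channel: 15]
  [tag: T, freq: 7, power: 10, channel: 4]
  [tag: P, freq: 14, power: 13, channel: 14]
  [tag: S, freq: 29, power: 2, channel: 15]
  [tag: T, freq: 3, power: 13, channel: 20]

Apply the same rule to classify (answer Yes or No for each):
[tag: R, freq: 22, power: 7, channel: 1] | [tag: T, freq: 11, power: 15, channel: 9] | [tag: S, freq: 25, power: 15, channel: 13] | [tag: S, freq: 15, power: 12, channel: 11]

Yes, No, No, No

The simplest hypothesis consistent with all the labels is: tag is R.
[tag: R, freq: 22, power: 7, channel: 1]: Yes (tag is R). [tag: T, freq: 11, power: 15, channel: 9]: No (tag is T). [tag: S, freq: 25, power: 15, channel: 13]: No (tag is S). [tag: S, freq: 15, power: 12, channel: 11]: No (tag is S).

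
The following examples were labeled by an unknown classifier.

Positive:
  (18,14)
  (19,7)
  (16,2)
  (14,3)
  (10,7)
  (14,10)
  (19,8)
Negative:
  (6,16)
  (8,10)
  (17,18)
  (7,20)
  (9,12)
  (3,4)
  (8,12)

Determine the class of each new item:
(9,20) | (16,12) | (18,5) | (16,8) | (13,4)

Negative, Positive, Positive, Positive, Positive

One predicate separates the groups cleanly: first > second.
(9,20): 9 < 20, does not fit → Negative. (16,12): 16 > 12, satisfies this → Positive. (18,5): 18 > 5, satisfies this → Positive. (16,8): 16 > 8, satisfies this → Positive. (13,4): 13 > 4, satisfies this → Positive.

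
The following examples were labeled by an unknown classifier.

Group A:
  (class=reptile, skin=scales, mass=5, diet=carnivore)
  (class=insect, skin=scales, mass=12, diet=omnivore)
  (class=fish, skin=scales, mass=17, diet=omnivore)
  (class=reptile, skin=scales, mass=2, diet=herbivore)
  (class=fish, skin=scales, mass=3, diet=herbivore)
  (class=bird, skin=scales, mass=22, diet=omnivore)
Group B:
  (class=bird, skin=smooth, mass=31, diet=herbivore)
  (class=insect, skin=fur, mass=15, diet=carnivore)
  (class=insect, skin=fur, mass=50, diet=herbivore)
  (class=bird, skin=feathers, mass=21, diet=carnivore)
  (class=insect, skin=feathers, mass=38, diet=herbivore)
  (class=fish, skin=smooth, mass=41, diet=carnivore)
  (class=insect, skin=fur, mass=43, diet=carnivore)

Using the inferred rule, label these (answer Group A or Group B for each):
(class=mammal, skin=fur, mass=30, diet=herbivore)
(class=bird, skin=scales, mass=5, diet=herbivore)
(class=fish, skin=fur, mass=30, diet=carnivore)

The classifier is using: skin is scales.
(class=mammal, skin=fur, mass=30, diet=herbivore) — skin is fur, hence Group B.
(class=bird, skin=scales, mass=5, diet=herbivore) — skin is scales, hence Group A.
(class=fish, skin=fur, mass=30, diet=carnivore) — skin is fur, hence Group B.

Group B, Group A, Group B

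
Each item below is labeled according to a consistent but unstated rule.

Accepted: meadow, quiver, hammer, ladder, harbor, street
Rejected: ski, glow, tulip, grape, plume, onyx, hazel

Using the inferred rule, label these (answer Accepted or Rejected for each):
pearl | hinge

Rejected, Rejected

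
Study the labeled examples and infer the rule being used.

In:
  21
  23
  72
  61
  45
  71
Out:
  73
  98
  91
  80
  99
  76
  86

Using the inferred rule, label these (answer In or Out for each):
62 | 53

In, In

The simplest hypothesis consistent with all the labels is: at most 72.
In: 62, since 62 ≤ 72. In: 53, since 53 ≤ 72.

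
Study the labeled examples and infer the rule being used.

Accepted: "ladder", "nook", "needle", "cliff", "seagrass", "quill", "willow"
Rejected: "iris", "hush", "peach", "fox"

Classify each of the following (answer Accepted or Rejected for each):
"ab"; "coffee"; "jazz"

Comparing the two groups points to one rule — has a double letter.

Rejected, Accepted, Accepted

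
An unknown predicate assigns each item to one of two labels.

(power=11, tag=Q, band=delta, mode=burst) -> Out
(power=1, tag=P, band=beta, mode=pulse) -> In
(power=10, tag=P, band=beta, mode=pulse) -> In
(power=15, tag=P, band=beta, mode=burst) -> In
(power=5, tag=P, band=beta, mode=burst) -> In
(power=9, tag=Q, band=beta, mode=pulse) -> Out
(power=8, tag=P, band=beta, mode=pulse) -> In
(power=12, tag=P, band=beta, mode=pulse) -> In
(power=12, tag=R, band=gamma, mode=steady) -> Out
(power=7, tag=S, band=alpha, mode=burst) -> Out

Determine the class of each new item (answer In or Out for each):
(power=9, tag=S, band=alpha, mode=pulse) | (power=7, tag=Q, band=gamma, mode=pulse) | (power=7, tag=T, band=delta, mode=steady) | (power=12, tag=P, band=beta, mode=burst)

The classifier is using: tag is P.
(power=9, tag=S, band=alpha, mode=pulse): tag is S — doesn't qualify, so Out.
(power=7, tag=Q, band=gamma, mode=pulse): tag is Q — doesn't qualify, so Out.
(power=7, tag=T, band=delta, mode=steady): tag is T — doesn't qualify, so Out.
(power=12, tag=P, band=beta, mode=burst): tag is P — matches, so In.

Out, Out, Out, In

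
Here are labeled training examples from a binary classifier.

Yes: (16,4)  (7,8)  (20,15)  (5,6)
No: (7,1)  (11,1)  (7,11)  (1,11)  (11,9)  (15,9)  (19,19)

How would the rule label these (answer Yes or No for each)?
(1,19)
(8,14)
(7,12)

No, Yes, Yes

The classifier is using: product is even.
(1,19) → 1·19 = 19 → No.
(8,14) → 8·14 = 112 → Yes.
(7,12) → 7·12 = 84 → Yes.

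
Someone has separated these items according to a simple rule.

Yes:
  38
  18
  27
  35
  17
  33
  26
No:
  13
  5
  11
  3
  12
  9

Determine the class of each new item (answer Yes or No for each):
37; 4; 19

Every 'Yes' example satisfies: at least 17. None of the 'No' examples do.
37 — 37 ≥ 17, hence Yes. 4 — 4 < 17, hence No. 19 — 19 ≥ 17, hence Yes.

Yes, No, Yes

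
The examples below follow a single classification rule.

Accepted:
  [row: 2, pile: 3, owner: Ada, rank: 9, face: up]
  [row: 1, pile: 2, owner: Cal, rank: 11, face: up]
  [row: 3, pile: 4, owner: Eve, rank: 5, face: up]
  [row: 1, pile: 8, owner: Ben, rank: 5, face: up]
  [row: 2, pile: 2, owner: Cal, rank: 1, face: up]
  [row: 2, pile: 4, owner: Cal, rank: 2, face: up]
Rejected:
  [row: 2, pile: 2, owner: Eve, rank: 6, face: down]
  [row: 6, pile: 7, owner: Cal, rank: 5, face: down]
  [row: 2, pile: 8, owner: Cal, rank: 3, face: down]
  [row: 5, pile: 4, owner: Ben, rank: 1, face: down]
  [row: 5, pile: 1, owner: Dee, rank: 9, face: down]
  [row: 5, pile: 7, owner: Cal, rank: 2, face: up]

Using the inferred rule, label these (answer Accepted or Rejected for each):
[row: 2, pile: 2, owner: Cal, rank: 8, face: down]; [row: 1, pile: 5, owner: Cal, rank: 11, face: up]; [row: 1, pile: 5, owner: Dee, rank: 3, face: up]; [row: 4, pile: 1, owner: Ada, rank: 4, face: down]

Rejected, Accepted, Accepted, Rejected

The distinguishing property — face is up AND row ≤ 3 — holds for all the 'Accepted' cases and none of the 'Rejected' cases.
[row: 2, pile: 2, owner: Cal, rank: 8, face: down]: face is down, row = 2, doesn't qualify → Rejected. [row: 1, pile: 5, owner: Cal, rank: 11, face: up]: face is up, row = 1, has this property → Accepted. [row: 1, pile: 5, owner: Dee, rank: 3, face: up]: face is up, row = 1, has this property → Accepted. [row: 4, pile: 1, owner: Ada, rank: 4, face: down]: face is down, row = 4, doesn't qualify → Rejected.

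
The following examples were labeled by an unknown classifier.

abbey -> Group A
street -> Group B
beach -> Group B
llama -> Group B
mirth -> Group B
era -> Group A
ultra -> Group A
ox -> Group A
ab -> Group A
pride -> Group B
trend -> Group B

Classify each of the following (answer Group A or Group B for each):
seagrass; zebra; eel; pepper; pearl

Group B, Group B, Group A, Group B, Group B

The simplest hypothesis consistent with all the labels is: starts with a vowel.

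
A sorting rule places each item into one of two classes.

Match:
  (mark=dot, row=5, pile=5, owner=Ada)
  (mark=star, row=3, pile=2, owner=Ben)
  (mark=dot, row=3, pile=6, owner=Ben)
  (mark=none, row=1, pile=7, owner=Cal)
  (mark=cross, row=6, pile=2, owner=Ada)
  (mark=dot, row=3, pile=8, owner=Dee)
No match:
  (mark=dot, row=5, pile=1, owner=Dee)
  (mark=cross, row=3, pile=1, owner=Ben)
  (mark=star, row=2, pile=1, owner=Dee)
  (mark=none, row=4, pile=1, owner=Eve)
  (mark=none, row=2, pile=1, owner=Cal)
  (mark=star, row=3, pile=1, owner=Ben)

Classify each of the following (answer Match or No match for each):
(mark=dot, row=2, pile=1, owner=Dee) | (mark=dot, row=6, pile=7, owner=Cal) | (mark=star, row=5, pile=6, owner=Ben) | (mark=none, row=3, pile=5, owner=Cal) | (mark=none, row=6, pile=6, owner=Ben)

No match, Match, Match, Match, Match

The distinguishing property — pile ≥ 2 — holds for all the 'Match' cases and none of the 'No match' cases.
(mark=dot, row=2, pile=1, owner=Dee): pile = 1, does not fit → No match.
(mark=dot, row=6, pile=7, owner=Cal): pile = 7, qualifies → Match.
(mark=star, row=5, pile=6, owner=Ben): pile = 6, qualifies → Match.
(mark=none, row=3, pile=5, owner=Cal): pile = 5, qualifies → Match.
(mark=none, row=6, pile=6, owner=Ben): pile = 6, qualifies → Match.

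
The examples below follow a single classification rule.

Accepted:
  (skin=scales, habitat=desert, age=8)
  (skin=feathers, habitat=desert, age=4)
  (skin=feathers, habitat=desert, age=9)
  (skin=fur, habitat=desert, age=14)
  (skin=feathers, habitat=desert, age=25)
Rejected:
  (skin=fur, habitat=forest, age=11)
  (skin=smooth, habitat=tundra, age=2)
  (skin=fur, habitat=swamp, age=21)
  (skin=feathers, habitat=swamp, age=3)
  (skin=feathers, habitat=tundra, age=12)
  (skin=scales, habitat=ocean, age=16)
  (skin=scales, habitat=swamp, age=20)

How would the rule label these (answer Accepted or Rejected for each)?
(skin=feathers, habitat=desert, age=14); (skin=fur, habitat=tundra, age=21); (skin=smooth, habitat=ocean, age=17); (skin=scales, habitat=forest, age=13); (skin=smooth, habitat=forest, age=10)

Accepted, Rejected, Rejected, Rejected, Rejected

All 'Accepted' examples share one property — habitat is desert — and every 'Rejected' example lacks it.
(skin=feathers, habitat=desert, age=14) → habitat is desert → Accepted.
(skin=fur, habitat=tundra, age=21) → habitat is tundra → Rejected.
(skin=smooth, habitat=ocean, age=17) → habitat is ocean → Rejected.
(skin=scales, habitat=forest, age=13) → habitat is forest → Rejected.
(skin=smooth, habitat=forest, age=10) → habitat is forest → Rejected.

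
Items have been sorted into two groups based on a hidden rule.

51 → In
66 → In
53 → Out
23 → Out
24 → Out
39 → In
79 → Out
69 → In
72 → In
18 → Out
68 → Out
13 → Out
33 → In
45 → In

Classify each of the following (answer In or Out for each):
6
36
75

The classifier is using: multiple of 3 AND at least 33.
6: Out (6 = 3·2, 6 < 33).
36: In (36 = 3·12, 36 ≥ 33).
75: In (75 = 3·25, 75 ≥ 33).

Out, In, In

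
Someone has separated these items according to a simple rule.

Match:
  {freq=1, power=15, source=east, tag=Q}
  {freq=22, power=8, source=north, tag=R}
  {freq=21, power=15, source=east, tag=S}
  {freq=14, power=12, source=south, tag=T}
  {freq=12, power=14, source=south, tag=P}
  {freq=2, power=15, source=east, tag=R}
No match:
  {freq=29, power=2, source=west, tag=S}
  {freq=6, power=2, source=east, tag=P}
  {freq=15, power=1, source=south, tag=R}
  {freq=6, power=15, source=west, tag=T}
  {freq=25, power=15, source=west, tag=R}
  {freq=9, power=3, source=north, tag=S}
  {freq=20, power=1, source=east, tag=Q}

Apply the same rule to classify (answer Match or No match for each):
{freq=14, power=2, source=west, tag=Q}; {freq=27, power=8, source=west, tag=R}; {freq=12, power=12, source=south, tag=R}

No match, No match, Match

'Match' ⟺ source is not west AND power ≥ 8.
{freq=14, power=2, source=west, tag=Q}: source is west, power = 2 — doesn't match, so No match. {freq=27, power=8, source=west, tag=R}: source is west, power = 8 — doesn't match, so No match. {freq=12, power=12, source=south, tag=R}: source is south, power = 12 — satisfies this, so Match.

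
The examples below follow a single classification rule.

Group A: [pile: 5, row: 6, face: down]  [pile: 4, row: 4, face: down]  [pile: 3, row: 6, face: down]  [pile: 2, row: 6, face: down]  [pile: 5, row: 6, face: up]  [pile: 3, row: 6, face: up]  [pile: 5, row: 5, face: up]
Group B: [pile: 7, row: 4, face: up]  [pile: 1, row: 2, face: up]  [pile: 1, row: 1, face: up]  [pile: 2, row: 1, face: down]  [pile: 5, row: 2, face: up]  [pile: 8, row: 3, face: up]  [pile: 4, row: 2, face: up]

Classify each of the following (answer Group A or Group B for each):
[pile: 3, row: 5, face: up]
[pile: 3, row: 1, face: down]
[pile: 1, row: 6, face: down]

The distinguishing property — row ≥ 3 AND pile ≤ 5 — holds for all the 'Group A' cases and none of the 'Group B' cases.
[pile: 3, row: 5, face: up]: row = 5, pile = 3, has this property → Group A.
[pile: 3, row: 1, face: down]: row = 1, pile = 3, fails this test → Group B.
[pile: 1, row: 6, face: down]: row = 6, pile = 1, has this property → Group A.

Group A, Group B, Group A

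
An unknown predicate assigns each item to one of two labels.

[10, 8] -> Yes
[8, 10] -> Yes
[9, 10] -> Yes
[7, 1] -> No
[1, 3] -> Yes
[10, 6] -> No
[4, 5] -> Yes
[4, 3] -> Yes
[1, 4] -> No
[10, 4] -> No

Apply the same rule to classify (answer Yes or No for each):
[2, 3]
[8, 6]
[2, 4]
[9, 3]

The rule appears to be: |first − second| ≤ 2.
[2, 3]: |2−3| = 1, fits → Yes. [8, 6]: |8−6| = 2, fits → Yes. [2, 4]: |2−4| = 2, fits → Yes. [9, 3]: |9−3| = 6, does not satisfy this → No.

Yes, Yes, Yes, No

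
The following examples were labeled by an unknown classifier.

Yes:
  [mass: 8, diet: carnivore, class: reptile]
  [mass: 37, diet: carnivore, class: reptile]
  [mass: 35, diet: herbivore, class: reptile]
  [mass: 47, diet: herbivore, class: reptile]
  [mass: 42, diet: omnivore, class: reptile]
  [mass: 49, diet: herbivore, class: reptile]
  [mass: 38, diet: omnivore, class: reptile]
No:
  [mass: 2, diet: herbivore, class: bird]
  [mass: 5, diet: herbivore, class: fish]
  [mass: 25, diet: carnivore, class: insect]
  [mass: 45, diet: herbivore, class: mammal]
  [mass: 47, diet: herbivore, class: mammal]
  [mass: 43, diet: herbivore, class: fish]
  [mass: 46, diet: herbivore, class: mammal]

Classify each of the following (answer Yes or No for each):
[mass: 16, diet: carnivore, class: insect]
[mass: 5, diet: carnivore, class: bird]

No, No

A rule that fits every label: class is reptile — true of each 'Yes' example, false of each 'No' one.
No: [mass: 16, diet: carnivore, class: insect], since class is insect.
No: [mass: 5, diet: carnivore, class: bird], since class is bird.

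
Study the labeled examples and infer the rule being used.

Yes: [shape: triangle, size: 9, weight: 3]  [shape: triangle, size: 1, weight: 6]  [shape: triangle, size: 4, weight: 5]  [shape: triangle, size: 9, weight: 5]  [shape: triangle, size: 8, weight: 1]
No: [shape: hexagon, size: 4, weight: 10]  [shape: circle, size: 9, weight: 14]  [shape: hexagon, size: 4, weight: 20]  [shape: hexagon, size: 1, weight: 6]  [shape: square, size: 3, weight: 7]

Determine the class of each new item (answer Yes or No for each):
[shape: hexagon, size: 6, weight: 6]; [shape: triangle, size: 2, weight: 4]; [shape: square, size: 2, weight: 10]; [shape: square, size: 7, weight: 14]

No, Yes, No, No

The rule appears to be: shape is triangle.
[shape: hexagon, size: 6, weight: 6] → shape is hexagon → No. [shape: triangle, size: 2, weight: 4] → shape is triangle → Yes. [shape: square, size: 2, weight: 10] → shape is square → No. [shape: square, size: 7, weight: 14] → shape is square → No.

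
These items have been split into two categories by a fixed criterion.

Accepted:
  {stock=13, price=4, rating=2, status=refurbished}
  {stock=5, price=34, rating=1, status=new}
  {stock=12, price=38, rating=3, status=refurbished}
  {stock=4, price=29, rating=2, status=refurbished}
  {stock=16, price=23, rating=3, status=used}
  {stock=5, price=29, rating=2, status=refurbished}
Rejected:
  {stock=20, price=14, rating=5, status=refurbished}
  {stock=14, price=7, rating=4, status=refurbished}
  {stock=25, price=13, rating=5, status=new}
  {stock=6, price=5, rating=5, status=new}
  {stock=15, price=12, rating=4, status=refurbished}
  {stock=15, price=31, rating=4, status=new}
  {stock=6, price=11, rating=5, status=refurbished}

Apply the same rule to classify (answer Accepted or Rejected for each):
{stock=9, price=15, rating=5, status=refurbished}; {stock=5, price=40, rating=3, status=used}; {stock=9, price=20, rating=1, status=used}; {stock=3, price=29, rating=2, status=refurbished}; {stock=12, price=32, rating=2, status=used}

Rejected, Accepted, Accepted, Accepted, Accepted

The classifier is using: rating ≤ 3.
{stock=9, price=15, rating=5, status=refurbished}: rating = 5 — does not fit, so Rejected. {stock=5, price=40, rating=3, status=used}: rating = 3 — fits, so Accepted. {stock=9, price=20, rating=1, status=used}: rating = 1 — fits, so Accepted. {stock=3, price=29, rating=2, status=refurbished}: rating = 2 — fits, so Accepted. {stock=12, price=32, rating=2, status=used}: rating = 2 — fits, so Accepted.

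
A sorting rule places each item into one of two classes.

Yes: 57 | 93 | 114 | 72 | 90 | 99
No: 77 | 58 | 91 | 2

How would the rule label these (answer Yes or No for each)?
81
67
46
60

Yes, No, No, Yes

A rule that fits every label: multiple of 3 — true of each 'Yes' example, false of each 'No' one.
81: 81 = 3·27 — qualifies, so Yes. 67: 67 = 3·22 + 1 — fails this test, so No. 46: 46 = 3·15 + 1 — fails this test, so No. 60: 60 = 3·20 — qualifies, so Yes.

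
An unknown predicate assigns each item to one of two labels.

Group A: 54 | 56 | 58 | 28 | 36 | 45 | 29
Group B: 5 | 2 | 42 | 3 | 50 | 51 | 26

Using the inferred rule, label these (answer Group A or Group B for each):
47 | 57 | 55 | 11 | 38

Group A, Group A, Group A, Group B, Group A

The distinguishing property — digit sum ≥ 9 — holds for all the 'Group A' cases and none of the 'Group B' cases.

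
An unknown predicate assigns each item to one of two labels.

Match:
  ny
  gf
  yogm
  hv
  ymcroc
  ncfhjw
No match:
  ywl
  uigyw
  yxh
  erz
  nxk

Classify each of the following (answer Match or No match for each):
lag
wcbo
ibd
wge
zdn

No match, Match, No match, No match, No match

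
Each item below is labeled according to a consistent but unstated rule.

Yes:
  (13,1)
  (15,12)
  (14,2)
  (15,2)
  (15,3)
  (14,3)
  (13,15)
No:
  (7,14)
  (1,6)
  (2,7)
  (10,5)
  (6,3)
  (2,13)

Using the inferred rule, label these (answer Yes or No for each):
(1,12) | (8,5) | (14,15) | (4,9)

No, No, Yes, No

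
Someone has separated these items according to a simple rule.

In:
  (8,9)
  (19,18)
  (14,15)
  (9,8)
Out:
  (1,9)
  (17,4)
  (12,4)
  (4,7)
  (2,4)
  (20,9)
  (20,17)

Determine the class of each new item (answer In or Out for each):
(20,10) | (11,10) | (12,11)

Out, In, In

The distinguishing property — |first − second| ≤ 1 — holds for all the 'In' cases and none of the 'Out' cases.
(20,10) — |20−10| = 10, hence Out.
(11,10) — |11−10| = 1, hence In.
(12,11) — |12−11| = 1, hence In.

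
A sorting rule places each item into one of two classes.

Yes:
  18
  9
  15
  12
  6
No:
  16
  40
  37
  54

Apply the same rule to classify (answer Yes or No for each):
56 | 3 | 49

The simplest hypothesis consistent with all the labels is: multiple of 3 AND at most 18.
56: No (56 = 3·18 + 2, 56 > 18). 3: Yes (3 = 3·1, 3 ≤ 18). 49: No (49 = 3·16 + 1, 49 > 18).

No, Yes, No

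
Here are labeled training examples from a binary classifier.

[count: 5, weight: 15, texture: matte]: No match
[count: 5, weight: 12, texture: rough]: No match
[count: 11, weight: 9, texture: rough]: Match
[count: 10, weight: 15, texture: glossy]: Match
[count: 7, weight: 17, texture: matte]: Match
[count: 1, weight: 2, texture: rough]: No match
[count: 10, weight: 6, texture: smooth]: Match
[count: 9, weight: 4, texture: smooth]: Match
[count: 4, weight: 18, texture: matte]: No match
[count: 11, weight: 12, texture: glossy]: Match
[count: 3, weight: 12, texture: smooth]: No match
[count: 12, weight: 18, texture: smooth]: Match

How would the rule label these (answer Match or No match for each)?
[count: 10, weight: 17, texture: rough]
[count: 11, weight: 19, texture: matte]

Match, Match

The common property of the 'Match' items is: count ≥ 7. No 'No match' item has it.
[count: 10, weight: 17, texture: rough] → count = 10 → Match.
[count: 11, weight: 19, texture: matte] → count = 11 → Match.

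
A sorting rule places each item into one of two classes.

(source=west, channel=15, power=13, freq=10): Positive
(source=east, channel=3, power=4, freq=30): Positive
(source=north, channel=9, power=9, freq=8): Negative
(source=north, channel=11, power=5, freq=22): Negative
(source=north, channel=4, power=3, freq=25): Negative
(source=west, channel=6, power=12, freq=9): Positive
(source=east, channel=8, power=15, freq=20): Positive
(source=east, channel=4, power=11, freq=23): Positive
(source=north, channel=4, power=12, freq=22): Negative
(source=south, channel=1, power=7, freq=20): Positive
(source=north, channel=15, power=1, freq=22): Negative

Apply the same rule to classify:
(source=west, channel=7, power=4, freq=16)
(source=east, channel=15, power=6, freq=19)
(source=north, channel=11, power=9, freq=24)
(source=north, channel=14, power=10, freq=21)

Positive, Positive, Negative, Negative

One predicate separates the groups cleanly: source is not north.
(source=west, channel=7, power=4, freq=16): source is west — qualifies, so Positive.
(source=east, channel=15, power=6, freq=19): source is east — qualifies, so Positive.
(source=north, channel=11, power=9, freq=24): source is north — does not pass, so Negative.
(source=north, channel=14, power=10, freq=21): source is north — does not pass, so Negative.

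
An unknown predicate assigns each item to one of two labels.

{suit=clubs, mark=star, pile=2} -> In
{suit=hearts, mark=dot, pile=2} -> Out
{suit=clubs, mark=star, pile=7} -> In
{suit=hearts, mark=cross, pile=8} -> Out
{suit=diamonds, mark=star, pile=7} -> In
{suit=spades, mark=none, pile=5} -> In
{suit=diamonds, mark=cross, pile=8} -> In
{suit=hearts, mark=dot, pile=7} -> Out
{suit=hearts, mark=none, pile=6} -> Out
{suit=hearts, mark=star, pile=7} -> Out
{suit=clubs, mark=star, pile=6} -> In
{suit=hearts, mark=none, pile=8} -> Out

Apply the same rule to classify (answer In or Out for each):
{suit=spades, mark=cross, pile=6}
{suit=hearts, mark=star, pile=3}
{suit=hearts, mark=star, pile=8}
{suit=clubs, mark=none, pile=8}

Rule: suit is not hearts. This holds for each 'In' example and fails for each 'Out' one.
{suit=spades, mark=cross, pile=6}: suit is spades — meets the rule, so In. {suit=hearts, mark=star, pile=3}: suit is hearts — doesn't qualify, so Out. {suit=hearts, mark=star, pile=8}: suit is hearts — doesn't qualify, so Out. {suit=clubs, mark=none, pile=8}: suit is clubs — meets the rule, so In.

In, Out, Out, In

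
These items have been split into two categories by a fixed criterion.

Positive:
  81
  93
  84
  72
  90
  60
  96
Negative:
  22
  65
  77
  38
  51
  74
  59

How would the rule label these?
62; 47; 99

All 'Positive' examples share one property — multiple of 3 AND at least 59 — and every 'Negative' example lacks it.

Negative, Negative, Positive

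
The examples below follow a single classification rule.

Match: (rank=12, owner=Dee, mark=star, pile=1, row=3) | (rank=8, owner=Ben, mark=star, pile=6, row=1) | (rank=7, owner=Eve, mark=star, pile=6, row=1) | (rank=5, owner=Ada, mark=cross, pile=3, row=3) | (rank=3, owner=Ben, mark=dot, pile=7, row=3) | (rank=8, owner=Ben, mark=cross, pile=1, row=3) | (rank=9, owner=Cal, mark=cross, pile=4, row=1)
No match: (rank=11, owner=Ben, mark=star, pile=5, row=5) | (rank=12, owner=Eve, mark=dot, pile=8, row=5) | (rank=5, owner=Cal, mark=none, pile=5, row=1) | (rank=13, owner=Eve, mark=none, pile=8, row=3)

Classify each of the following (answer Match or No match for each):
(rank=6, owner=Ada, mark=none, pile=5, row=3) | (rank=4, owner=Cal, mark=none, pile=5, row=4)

Rule: pile ≠ 5 AND pile ≤ 7. This holds for each 'Match' example and fails for each 'No match' one.
(rank=6, owner=Ada, mark=none, pile=5, row=3): pile = 5 — doesn't qualify, so No match.
(rank=4, owner=Cal, mark=none, pile=5, row=4): pile = 5 — doesn't qualify, so No match.

No match, No match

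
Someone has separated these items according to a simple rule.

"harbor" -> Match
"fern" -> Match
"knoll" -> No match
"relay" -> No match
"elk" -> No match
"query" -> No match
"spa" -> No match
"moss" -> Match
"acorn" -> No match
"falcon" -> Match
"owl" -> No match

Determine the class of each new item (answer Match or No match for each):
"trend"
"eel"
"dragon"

No match, No match, Match

Every 'Match' example satisfies: even length. None of the 'No match' examples do.
"trend": No match (length 5). "eel": No match (length 3). "dragon": Match (length 6).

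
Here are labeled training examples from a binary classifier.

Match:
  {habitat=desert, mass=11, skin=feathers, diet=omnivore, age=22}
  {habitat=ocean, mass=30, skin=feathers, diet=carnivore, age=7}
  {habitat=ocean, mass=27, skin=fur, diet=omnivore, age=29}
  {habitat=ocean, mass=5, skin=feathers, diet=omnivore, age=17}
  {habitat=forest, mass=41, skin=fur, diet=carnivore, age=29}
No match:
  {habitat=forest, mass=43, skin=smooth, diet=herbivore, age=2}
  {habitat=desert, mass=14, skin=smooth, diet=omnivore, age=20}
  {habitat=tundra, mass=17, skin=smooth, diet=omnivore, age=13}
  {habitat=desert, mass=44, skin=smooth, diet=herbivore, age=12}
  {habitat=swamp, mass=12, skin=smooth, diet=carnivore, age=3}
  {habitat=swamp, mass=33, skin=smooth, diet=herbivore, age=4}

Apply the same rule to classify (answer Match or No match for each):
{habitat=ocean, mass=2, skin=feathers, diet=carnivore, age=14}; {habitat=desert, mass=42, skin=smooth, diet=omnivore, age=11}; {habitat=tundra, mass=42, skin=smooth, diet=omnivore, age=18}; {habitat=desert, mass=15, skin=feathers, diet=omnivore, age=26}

Match, No match, No match, Match

The distinguishing property — skin is not smooth — holds for all the 'Match' cases and none of the 'No match' cases.
{habitat=ocean, mass=2, skin=feathers, diet=carnivore, age=14}: skin is feathers, meets the rule → Match. {habitat=desert, mass=42, skin=smooth, diet=omnivore, age=11}: skin is smooth, does not pass → No match. {habitat=tundra, mass=42, skin=smooth, diet=omnivore, age=18}: skin is smooth, does not pass → No match. {habitat=desert, mass=15, skin=feathers, diet=omnivore, age=26}: skin is feathers, meets the rule → Match.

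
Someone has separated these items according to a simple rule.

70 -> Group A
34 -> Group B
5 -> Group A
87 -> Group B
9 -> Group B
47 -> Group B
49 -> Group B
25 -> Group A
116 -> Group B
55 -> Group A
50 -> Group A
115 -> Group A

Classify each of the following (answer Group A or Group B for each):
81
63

Group B, Group B

One predicate separates the groups cleanly: multiple of 5.
81 — 81 = 5·16 + 1, hence Group B. 63 — 63 = 5·12 + 3, hence Group B.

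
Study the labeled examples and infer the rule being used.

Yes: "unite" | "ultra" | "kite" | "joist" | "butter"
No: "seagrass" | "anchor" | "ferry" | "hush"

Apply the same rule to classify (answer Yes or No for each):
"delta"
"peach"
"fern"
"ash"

Yes, No, No, No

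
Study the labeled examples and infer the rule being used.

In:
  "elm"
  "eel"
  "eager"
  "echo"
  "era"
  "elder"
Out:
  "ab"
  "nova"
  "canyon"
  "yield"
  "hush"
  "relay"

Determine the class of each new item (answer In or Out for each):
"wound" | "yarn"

Out, Out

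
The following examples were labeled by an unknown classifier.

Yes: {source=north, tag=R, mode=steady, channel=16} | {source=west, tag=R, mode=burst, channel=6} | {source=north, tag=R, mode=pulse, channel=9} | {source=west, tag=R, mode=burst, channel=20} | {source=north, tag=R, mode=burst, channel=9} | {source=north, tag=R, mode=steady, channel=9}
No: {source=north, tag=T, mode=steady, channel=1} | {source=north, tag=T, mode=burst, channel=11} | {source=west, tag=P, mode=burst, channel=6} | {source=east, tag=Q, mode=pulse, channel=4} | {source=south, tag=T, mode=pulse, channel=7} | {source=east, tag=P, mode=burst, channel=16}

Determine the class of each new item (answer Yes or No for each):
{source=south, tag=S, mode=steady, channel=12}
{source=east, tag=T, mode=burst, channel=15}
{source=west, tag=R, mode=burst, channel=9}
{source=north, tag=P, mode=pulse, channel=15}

'Yes' ⟺ tag is R.

No, No, Yes, No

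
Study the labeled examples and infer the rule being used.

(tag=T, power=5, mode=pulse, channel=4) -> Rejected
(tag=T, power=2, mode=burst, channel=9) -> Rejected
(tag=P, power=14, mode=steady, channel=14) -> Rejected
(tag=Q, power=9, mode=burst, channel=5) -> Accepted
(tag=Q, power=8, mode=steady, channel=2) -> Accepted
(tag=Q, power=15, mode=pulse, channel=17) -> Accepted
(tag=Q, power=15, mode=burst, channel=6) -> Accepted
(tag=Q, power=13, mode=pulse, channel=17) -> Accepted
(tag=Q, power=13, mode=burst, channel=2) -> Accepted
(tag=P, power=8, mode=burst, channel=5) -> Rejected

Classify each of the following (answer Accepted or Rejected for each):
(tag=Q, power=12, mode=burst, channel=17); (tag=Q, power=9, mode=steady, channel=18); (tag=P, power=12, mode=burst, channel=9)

Accepted, Accepted, Rejected

'Accepted' ⟺ tag is Q.
(tag=Q, power=12, mode=burst, channel=17): Accepted (tag is Q).
(tag=Q, power=9, mode=steady, channel=18): Accepted (tag is Q).
(tag=P, power=12, mode=burst, channel=9): Rejected (tag is P).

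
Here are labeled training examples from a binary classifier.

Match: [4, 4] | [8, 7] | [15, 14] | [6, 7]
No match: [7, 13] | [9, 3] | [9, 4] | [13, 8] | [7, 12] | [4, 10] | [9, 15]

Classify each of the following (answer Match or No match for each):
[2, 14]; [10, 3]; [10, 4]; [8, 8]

No match, No match, No match, Match

The pattern is that an item is 'Match' exactly when: |first − second| ≤ 1.
[2, 14] — |2−14| = 12, hence No match.
[10, 3] — |10−3| = 7, hence No match.
[10, 4] — |10−4| = 6, hence No match.
[8, 8] — |8−8| = 0, hence Match.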